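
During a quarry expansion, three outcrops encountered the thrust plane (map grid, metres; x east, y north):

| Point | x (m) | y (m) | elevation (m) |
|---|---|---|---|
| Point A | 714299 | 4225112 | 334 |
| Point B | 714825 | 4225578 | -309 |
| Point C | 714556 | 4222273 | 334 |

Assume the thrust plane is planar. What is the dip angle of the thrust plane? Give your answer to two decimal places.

Two edge vectors: Point A→Point B = (526, 466, -643), Point A→Point C = (257, -2839, 0).
Normal n = (Point A→Point B) × (Point A→Point C) = (-1825477, -165251, -1613076).
So ∂z/∂x = −n_x/n_z = −1.13167 and ∂z/∂y = −n_y/n_z = −0.10244.
Gradient magnitude |∇z| = √(a² + b²) = √(1.28069 + 0.01049) = 1.13630.
True dip = arctan(1.13630) = 48.65°, dipping toward E (azimuth ≈ 085°).

48.65°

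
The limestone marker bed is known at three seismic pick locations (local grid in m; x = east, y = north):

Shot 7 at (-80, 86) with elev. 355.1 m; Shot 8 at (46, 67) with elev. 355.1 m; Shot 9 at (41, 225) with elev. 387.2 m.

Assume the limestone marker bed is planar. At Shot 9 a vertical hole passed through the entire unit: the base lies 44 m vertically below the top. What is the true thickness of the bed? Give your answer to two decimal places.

Two edge vectors: Shot 7→Shot 8 = (126, -19, 0), Shot 7→Shot 9 = (121, 139, 32.1).
Normal n = (Shot 7→Shot 8) × (Shot 7→Shot 9) = (-609.9, -4044.6, 19813).
So ∂z/∂x = −n_x/n_z = 0.03078 and ∂z/∂y = −n_y/n_z = 0.20414.
|∇z| = √(a²+b²) = 0.20645, so dip δ = arctan(0.20645) = 11.66°.
True thickness = vertical thickness × cos δ = 44 × cos 11.66° = 43.09 m.

43.09 m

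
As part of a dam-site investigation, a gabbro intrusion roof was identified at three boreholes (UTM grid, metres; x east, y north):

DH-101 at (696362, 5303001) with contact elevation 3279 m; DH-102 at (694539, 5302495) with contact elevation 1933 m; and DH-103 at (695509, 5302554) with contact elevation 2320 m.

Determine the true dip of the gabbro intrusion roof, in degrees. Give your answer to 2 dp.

57.91°

Two edge vectors: DH-101→DH-102 = (-1823, -506, -1346), DH-101→DH-103 = (-853, -447, -959).
Normal n = (DH-101→DH-102) × (DH-101→DH-103) = (-116408, -600119, 383263).
So ∂z/∂x = −n_x/n_z = 0.30373 and ∂z/∂y = −n_y/n_z = 1.56582.
Gradient magnitude |∇z| = √(a² + b²) = √(0.09225 + 2.45178) = 1.59500.
True dip = arctan(1.59500) = 57.91°, dipping toward S (azimuth ≈ 191°).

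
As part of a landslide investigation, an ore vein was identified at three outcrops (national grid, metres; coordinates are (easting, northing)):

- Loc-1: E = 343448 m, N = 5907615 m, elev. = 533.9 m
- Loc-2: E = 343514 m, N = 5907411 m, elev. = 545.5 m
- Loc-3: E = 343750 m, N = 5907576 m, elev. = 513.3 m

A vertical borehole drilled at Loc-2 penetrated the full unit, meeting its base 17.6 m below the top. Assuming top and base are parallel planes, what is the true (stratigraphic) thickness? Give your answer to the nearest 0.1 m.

17.5 m

Two edge vectors: Loc-1→Loc-2 = (66, -204, 11.6), Loc-1→Loc-3 = (302, -39, -20.6).
Normal n = (Loc-1→Loc-2) × (Loc-1→Loc-3) = (4654.8, 4862.8, 59034).
So ∂z/∂E = −n_x/n_z = −0.07885 and ∂z/∂N = −n_y/n_z = −0.08237.
|∇z| = √(a²+b²) = 0.11403, so dip δ = arctan(0.11403) = 6.51°.
True thickness = vertical thickness × cos δ = 17.6 × cos 6.51° = 17.5 m.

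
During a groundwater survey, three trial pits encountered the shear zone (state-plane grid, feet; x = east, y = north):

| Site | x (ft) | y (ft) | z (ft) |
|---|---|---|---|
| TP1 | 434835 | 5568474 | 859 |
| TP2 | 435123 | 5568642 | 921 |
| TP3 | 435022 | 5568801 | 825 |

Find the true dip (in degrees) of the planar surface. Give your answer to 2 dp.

28.20°

Two edge vectors: TP1→TP2 = (288, 168, 62), TP1→TP3 = (187, 327, -34).
Normal n = (TP1→TP2) × (TP1→TP3) = (-25986, 21386, 62760).
So ∂z/∂x = −n_x/n_z = 0.41405 and ∂z/∂y = −n_y/n_z = −0.34076.
Gradient magnitude |∇z| = √(a² + b²) = √(0.17144 + 0.11612) = 0.53624.
True dip = arctan(0.53624) = 28.20°, dipping toward NW (azimuth ≈ 309°).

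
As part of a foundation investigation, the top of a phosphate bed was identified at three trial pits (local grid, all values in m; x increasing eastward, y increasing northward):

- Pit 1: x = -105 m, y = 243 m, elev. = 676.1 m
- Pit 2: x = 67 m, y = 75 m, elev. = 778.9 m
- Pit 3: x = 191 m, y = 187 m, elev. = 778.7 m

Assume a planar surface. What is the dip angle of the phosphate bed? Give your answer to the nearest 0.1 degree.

23.2°

Two edge vectors: Pit 1→Pit 2 = (172, -168, 102.8), Pit 1→Pit 3 = (296, -56, 102.6).
Normal n = (Pit 1→Pit 2) × (Pit 1→Pit 3) = (-11480, 12781.6, 40096).
So ∂z/∂x = −n_x/n_z = 0.28631 and ∂z/∂y = −n_y/n_z = −0.31877.
Gradient magnitude |∇z| = √(a² + b²) = √(0.08198 + 0.10162) = 0.42848.
True dip = arctan(0.42848) = 23.2°, dipping toward NW (azimuth ≈ 318°).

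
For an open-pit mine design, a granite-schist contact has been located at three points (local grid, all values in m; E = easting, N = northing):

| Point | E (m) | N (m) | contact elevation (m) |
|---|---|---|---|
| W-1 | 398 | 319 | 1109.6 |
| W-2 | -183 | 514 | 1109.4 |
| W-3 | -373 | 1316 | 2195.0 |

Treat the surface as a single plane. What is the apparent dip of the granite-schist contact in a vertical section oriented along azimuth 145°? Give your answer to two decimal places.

Let the plane be z = a·E + b·N + c.
W-2−W-1: −581a + 195b = −0.2;  W-3−W-1: −771a + 997b = 1085.4.
Solving gives a = 0.49393, b = 1.47063.
Unit vector along 145° is (sin 145°, cos 145°) = (0.5736, -0.8192).
Slope in that direction = a·(0.5736) + b·(-0.8192) = −0.92136.
Apparent dip = arctan|0.92136| = 42.66° (true dip is 57.2°, so apparent ≤ true as expected).

42.66°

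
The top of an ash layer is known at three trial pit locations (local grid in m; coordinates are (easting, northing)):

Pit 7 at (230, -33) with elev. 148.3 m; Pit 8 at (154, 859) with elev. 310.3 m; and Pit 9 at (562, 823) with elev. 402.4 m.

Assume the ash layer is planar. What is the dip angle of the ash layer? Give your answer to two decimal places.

Two edge vectors: Pit 7→Pit 8 = (-76, 892, 162), Pit 7→Pit 9 = (332, 856, 254.1).
Normal n = (Pit 7→Pit 8) × (Pit 7→Pit 9) = (87985.2, 73095.6, -361200).
So ∂z/∂E = −n_x/n_z = 0.24359 and ∂z/∂N = −n_y/n_z = 0.20237.
Gradient magnitude |∇z| = √(a² + b²) = √(0.05934 + 0.04095) = 0.31669.
True dip = arctan(0.31669) = 17.57°, dipping toward SW (azimuth ≈ 230°).

17.57°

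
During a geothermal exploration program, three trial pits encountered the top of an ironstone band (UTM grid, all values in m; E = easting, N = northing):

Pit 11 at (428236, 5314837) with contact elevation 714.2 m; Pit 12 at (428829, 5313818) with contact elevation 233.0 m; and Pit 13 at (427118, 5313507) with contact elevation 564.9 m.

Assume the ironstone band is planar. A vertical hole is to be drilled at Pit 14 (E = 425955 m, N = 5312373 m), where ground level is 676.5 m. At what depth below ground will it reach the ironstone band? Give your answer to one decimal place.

185.8 m

Two edge vectors: Pit 11→Pit 12 = (593, -1019, -481.2), Pit 11→Pit 13 = (-1118, -1330, -149.3).
Normal n = (Pit 11→Pit 12) × (Pit 11→Pit 13) = (-487859.3, 626516.5, -1927932).
So ∂z/∂E = −n_x/n_z = −0.253047981 and ∂z/∂N = −n_y/n_z = 0.324968152.
Intercept c from Pit 11: 714.2 + 108364.26 − 1727152.76 = −1618074.31.
At (425955, 5312373): z_contact = −107787.05 + 1726352.04 − 1618074.31 = 490.68 m.
Depth below ground = 676.5 − 490.68 = 185.8 m.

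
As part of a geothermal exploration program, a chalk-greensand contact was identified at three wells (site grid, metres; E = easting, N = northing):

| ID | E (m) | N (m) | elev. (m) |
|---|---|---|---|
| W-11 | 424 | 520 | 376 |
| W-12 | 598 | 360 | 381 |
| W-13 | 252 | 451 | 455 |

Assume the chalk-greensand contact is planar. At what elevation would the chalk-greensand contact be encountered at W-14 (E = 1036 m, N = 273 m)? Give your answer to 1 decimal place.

Two edge vectors: W-11→W-12 = (174, -160, 5), W-11→W-13 = (-172, -69, 79).
Normal n = (W-11→W-12) × (W-11→W-13) = (-12295, -14606, -39526).
So ∂z/∂E = −n_x/n_z = −0.311061 and ∂z/∂N = −n_y/n_z = −0.369529.
Intercept c from W-11: 376 + 131.89 + 192.16 = 700.04.
At (1036, 273): z = −322.3 − 100.9 + 700.04 = 276.9 m.

276.9 m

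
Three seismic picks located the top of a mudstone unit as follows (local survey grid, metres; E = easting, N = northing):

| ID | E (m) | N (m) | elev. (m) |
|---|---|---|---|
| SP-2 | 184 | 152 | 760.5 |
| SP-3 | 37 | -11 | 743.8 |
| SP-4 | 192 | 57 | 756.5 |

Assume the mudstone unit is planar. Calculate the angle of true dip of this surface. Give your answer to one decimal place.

4.4°

Two edge vectors: SP-2→SP-3 = (-147, -163, -16.7), SP-2→SP-4 = (8, -95, -4).
Normal n = (SP-2→SP-3) × (SP-2→SP-4) = (-934.5, -721.6, 15269).
So ∂z/∂E = −n_x/n_z = 0.06120 and ∂z/∂N = −n_y/n_z = 0.04726.
Gradient magnitude |∇z| = √(a² + b²) = √(0.00375 + 0.00223) = 0.07733.
True dip = arctan(0.07733) = 4.4°, dipping toward SW (azimuth ≈ 232°).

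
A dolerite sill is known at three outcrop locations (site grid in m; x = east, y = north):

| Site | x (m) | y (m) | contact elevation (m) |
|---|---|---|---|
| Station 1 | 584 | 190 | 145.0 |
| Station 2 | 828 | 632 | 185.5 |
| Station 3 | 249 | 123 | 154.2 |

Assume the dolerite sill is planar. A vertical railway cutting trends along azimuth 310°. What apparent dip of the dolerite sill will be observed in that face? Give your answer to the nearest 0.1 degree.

Two edge vectors: Station 1→Station 2 = (244, 442, 40.5), Station 1→Station 3 = (-335, -67, 9.2).
Normal n = (Station 1→Station 2) × (Station 1→Station 3) = (6779.9, -15812.3, 131722).
So ∂z/∂x = −n_x/n_z = −0.05147 and ∂z/∂y = −n_y/n_z = 0.12004.
Unit vector along 310° is (sin 310°, cos 310°) = (-0.7660, 0.6428).
Slope in that direction = a·(-0.7660) + b·(0.6428) = 0.11659.
Apparent dip = arctan|0.11659| = 6.7° (true dip is 7.4°, so apparent ≤ true as expected).

6.7°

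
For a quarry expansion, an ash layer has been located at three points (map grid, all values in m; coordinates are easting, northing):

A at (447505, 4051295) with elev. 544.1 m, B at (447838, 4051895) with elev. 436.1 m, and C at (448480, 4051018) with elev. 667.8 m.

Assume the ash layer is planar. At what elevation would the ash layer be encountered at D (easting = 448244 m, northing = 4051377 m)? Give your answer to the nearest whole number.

575 m

Let the plane be z = a·easting + b·northing + c.
B−A: 333a + 600b = −108;  C−A: 975a − 277b = 123.7.
Solving gives a = 0.06541837, b = −0.21630719.
Then c = 544.1 − a·447505 − b·4051295 = 847593.31.
At (448244, 4051377): z = 29323.4 − 876342.0 + 847593.31 = 574.7 m.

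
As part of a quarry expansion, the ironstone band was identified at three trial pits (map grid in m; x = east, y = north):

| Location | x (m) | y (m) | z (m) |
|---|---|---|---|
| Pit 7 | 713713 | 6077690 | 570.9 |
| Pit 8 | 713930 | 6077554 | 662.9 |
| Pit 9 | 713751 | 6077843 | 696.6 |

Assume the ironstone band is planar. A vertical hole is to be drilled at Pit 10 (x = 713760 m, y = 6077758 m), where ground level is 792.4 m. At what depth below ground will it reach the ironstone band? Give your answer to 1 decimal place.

141.2 m

Let the plane be z = a·x + b·y + c.
Pit 8−Pit 7: 217a − 136b = 92;  Pit 9−Pit 7: 38a + 153b = 125.7.
Solving gives a = 0.812405848, b = 0.619794626.
Then c = 570.9 − a·713713 − b·6077690 = −4346173.32.
At (713760, 6077758): z_contact = 579862.80 + 3766961.75 − 4346173.32 = 651.23 m.
Depth below ground = 792.4 − 651.23 = 141.2 m.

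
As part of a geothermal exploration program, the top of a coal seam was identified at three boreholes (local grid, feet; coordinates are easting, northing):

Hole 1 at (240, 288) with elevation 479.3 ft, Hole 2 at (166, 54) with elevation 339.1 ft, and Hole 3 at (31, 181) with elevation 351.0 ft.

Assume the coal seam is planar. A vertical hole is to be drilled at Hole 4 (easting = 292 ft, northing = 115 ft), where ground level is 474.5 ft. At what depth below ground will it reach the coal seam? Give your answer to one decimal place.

Let the plane be z = a·easting + b·northing + c.
Hole 2−Hole 1: −74a − 234b = −140.2;  Hole 3−Hole 1: −209a − 107b = −128.3.
Solving gives a = 0.36647, b = 0.48325.
Then c = 479.3 − a·240 − b·288 = 252.17.
At (292, 115): z_contact = 107.01 + 55.57 + 252.17 = 414.75 ft.
Depth below ground = 474.5 − 414.75 = 59.7 ft.

59.7 ft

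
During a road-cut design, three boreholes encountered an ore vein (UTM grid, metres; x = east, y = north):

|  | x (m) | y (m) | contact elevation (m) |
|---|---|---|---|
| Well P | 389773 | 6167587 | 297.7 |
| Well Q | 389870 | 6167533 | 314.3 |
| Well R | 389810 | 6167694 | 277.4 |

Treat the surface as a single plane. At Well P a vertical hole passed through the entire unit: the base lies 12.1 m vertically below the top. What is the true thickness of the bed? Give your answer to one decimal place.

11.8 m

Let the plane be z = a·x + b·y + c.
Well Q−Well P: 97a − 54b = 16.6;  Well R−Well P: 37a + 107b = −20.3.
Solving gives a = 0.05494, b = −0.20872.
|∇z| = √(a²+b²) = 0.21583, so dip δ = arctan(0.21583) = 12.18°.
True thickness = vertical thickness × cos δ = 12.1 × cos 12.18° = 11.8 m.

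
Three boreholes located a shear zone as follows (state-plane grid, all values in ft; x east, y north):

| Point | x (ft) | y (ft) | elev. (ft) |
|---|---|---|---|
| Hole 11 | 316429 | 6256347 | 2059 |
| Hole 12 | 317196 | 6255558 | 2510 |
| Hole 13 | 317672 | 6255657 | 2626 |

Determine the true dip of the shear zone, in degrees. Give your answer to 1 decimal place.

22.3°

Two edge vectors: Hole 11→Hole 12 = (767, -789, 451), Hole 11→Hole 13 = (1243, -690, 567).
Normal n = (Hole 11→Hole 12) × (Hole 11→Hole 13) = (-136173, 125704, 451497).
So ∂z/∂x = −n_x/n_z = 0.30160 and ∂z/∂y = −n_y/n_z = −0.27842.
Gradient magnitude |∇z| = √(a² + b²) = √(0.09096 + 0.07752) = 0.41046.
True dip = arctan(0.41046) = 22.3°, dipping toward NW (azimuth ≈ 313°).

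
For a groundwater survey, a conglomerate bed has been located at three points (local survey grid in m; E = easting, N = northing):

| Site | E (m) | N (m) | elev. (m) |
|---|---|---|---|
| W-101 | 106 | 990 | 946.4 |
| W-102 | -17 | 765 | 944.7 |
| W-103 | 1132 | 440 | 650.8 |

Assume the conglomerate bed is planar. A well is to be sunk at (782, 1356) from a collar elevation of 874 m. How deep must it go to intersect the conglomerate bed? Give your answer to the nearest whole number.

Two edge vectors: W-101→W-102 = (-123, -225, -1.7), W-101→W-103 = (1026, -550, -295.6).
Normal n = (W-101→W-102) × (W-101→W-103) = (65575, -38103, 298500).
So ∂z/∂E = −n_x/n_z = −0.21968 and ∂z/∂N = −n_y/n_z = 0.12765.
Intercept c from W-101: 946.4 + 23.29 − 126.37 = 843.31.
At (782, 1356): z_contact = −171.8 + 173.1 + 843.31 = 844.6 m.
Depth below ground = 874 − 844.6 = 29 m.

29 m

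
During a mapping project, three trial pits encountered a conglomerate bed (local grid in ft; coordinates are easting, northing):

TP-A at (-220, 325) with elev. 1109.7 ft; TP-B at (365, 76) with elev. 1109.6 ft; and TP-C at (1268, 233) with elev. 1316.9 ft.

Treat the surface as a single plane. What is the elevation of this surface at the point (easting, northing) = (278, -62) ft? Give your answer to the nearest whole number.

1043 ft

Two edge vectors: TP-A→TP-B = (585, -249, -0.1), TP-A→TP-C = (1488, -92, 207.2).
Normal n = (TP-A→TP-B) × (TP-A→TP-C) = (-51602, -121360.8, 316692).
So ∂z/∂easting = −n_x/n_z = 0.16294 and ∂z/∂northing = −n_y/n_z = 0.38321.
Intercept c from TP-A: 1109.7 + 35.85 − 124.54 = 1021.00.
At (278, -62): z = 45.3 − 23.8 + 1021.00 = 1042.5 ft.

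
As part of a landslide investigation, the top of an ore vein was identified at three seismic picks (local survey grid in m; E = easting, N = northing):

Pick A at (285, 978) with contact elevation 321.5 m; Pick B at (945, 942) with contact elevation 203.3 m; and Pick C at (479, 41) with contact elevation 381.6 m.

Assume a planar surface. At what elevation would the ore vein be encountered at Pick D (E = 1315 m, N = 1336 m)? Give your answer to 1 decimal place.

Let the plane be z = a·E + b·N + c.
Pick B−Pick A: 660a − 36b = −118.2;  Pick C−Pick A: 194a − 937b = 60.1.
Solving gives a = −0.184675, b = −0.102377.
Then c = 321.5 − a·285 − b·978 = 474.26.
At (1315, 1336): z = −242.8 − 136.8 + 474.26 = 94.6 m.

94.6 m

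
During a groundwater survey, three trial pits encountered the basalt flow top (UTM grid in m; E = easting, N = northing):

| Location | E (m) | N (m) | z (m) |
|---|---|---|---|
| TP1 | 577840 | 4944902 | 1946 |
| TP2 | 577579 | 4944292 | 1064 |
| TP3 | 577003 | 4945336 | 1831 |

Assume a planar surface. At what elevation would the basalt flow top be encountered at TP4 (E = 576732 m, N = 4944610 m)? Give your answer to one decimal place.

810.1 m

Let the plane be z = a·E + b·N + c.
TP2−TP1: −261a − 610b = −882;  TP3−TP1: −837a + 434b = −115.
Solving gives a = 0.726043690, b = 1.135250159.
Then c = 1946 − a·577840 − b·4944902 = −6031291.87.
At (576732, 4944610): z = 418732.6 + 5613369.3 − 6031291.87 = 810.1 m.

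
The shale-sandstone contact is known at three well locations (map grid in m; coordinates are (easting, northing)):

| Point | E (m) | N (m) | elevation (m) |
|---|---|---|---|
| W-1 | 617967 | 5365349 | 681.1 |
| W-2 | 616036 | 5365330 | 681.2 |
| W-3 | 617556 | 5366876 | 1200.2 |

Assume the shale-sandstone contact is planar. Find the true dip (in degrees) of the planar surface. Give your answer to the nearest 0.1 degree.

Let the plane be z = a·E + b·N + c.
W-2−W-1: −1931a − 19b = 0.1;  W-3−W-1: −411a + 1527b = 519.1.
Solving gives a = −0.00339, b = 0.33904.
Gradient magnitude |∇z| = √(a² + b²) = √(0.00001 + 0.11495) = 0.33905.
True dip = arctan(0.33905) = 18.7°, dipping toward S (azimuth ≈ 179°).

18.7°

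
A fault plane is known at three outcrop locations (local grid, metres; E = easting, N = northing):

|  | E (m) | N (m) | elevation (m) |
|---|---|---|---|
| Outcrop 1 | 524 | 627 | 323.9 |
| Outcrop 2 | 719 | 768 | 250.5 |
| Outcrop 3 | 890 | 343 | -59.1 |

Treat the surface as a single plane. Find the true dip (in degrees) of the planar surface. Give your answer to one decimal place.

39.7°

Let the plane be z = a·E + b·N + c.
Outcrop 2−Outcrop 1: 195a + 141b = −73.4;  Outcrop 3−Outcrop 1: 366a − 284b = −383.
Solving gives a = −0.69961, b = 0.44698.
Gradient magnitude |∇z| = √(a² + b²) = √(0.48946 + 0.19979) = 0.83021.
True dip = arctan(0.83021) = 39.7°, dipping toward ESE (azimuth ≈ 123°).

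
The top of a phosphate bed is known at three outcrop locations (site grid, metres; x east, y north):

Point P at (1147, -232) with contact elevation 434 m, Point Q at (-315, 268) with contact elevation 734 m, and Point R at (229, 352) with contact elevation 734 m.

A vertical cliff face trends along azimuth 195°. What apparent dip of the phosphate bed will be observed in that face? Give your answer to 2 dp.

20.94°

Two edge vectors: Point P→Point Q = (-1462, 500, 300), Point P→Point R = (-918, 584, 300).
Normal n = (Point P→Point Q) × (Point P→Point R) = (-25200, 163200, -394808).
So ∂z/∂x = −n_x/n_z = −0.06383 and ∂z/∂y = −n_y/n_z = 0.41337.
Unit vector along 195° is (sin 195°, cos 195°) = (-0.2588, -0.9659).
Slope in that direction = a·(-0.2588) + b·(-0.9659) = −0.38276.
Apparent dip = arctan|0.38276| = 20.94° (true dip is 22.7°, so apparent ≤ true as expected).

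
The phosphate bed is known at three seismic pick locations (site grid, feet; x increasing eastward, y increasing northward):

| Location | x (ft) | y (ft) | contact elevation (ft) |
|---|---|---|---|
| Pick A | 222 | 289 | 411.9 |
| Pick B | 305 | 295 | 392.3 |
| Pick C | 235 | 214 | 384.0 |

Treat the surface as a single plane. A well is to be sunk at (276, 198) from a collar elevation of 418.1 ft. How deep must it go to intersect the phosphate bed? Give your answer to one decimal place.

50.0 ft

Let the plane be z = a·x + b·y + c.
Pick B−Pick A: 83a + 6b = −19.6;  Pick C−Pick A: 13a − 75b = −27.9.
Solving gives a = −0.25978, b = 0.32697.
Then c = 411.9 − a·222 − b·289 = 375.08.
At (276, 198): z_contact = −71.70 + 64.74 + 375.08 = 368.12 ft.
Depth below ground = 418.1 − 368.12 = 50.0 ft.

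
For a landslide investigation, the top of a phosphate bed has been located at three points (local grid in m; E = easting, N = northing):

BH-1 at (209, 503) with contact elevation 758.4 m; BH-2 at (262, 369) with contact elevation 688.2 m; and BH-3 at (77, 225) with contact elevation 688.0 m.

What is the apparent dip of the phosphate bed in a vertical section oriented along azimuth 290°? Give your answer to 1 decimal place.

23.2°

Let the plane be z = a·E + b·N + c.
BH-2−BH-1: 53a − 134b = −70.2;  BH-3−BH-1: −132a − 278b = −70.4.
Solving gives a = −0.31096, b = 0.40089.
Unit vector along 290° is (sin 290°, cos 290°) = (-0.9397, 0.3420).
Slope in that direction = a·(-0.9397) + b·(0.3420) = 0.42932.
Apparent dip = arctan|0.42932| = 23.2° (true dip is 26.9°, so apparent ≤ true as expected).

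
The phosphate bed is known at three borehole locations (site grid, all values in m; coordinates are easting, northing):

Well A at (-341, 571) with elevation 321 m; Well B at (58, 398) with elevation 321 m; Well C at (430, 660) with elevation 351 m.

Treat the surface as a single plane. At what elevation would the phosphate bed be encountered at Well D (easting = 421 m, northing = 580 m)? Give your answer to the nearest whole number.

345 m

Two edge vectors: Well A→Well B = (399, -173, 0), Well A→Well C = (771, 89, 30).
Normal n = (Well A→Well B) × (Well A→Well C) = (-5190, -11970, 168894).
So ∂z/∂easting = −n_x/n_z = 0.03073 and ∂z/∂northing = −n_y/n_z = 0.07087.
Intercept c from Well A: 321 + 10.48 − 40.47 = 291.01.
At (421, 580): z = 12.9 + 41.1 + 291.01 = 345.1 m.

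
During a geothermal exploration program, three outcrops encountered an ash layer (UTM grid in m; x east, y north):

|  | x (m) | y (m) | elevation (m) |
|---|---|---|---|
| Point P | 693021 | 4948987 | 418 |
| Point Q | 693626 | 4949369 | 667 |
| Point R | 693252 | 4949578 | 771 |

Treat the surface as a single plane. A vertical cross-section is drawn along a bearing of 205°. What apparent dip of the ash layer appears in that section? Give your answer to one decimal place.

28.6°

Two edge vectors: Point P→Point Q = (605, 382, 249), Point P→Point R = (231, 591, 353).
Normal n = (Point P→Point Q) × (Point P→Point R) = (-12313, -156046, 269313).
So ∂z/∂x = −n_x/n_z = 0.04572 and ∂z/∂y = −n_y/n_z = 0.57942.
Unit vector along 205° is (sin 205°, cos 205°) = (-0.4226, -0.9063).
Slope in that direction = a·(-0.4226) + b·(-0.9063) = −0.54446.
Apparent dip = arctan|0.54446| = 28.6° (true dip is 30.2°, so apparent ≤ true as expected).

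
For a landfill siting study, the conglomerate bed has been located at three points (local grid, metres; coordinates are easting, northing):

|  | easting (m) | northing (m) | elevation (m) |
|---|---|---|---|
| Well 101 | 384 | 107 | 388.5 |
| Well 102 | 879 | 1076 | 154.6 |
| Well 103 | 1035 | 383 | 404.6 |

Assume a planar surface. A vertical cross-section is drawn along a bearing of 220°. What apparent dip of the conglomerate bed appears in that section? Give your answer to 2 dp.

8.20°

Two edge vectors: Well 101→Well 102 = (495, 969, -233.9), Well 101→Well 103 = (651, 276, 16.1).
Normal n = (Well 101→Well 102) × (Well 101→Well 103) = (80157.3, -160238.4, -494199).
So ∂z/∂easting = −n_x/n_z = 0.16220 and ∂z/∂northing = −n_y/n_z = −0.32424.
Unit vector along 220° is (sin 220°, cos 220°) = (-0.6428, -0.7660).
Slope in that direction = a·(-0.6428) + b·(-0.7660) = 0.14412.
Apparent dip = arctan|0.14412| = 8.20° (true dip is 19.9°, so apparent ≤ true as expected).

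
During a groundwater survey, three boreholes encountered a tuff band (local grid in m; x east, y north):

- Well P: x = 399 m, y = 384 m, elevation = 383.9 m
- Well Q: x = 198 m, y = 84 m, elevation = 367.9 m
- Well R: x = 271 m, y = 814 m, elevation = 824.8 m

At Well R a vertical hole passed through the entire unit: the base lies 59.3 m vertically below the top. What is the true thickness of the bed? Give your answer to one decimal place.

Let the plane be z = a·x + b·y + c.
Well Q−Well P: −201a − 300b = −16;  Well R−Well P: −128a + 430b = 440.9.
Solving gives a = −1.00449, b = 0.72634.
|∇z| = √(a²+b²) = 1.23958, so dip δ = arctan(1.23958) = 51.11°.
True thickness = vertical thickness × cos δ = 59.3 × cos 51.11° = 37.2 m.

37.2 m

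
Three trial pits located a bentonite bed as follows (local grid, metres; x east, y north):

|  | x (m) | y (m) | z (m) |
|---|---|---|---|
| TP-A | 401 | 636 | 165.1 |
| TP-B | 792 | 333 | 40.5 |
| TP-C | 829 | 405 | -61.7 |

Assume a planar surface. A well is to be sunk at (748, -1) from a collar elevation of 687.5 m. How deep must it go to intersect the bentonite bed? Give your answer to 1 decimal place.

302.4 m

Two edge vectors: TP-A→TP-B = (391, -303, -124.6), TP-A→TP-C = (428, -231, -226.8).
Normal n = (TP-A→TP-B) × (TP-A→TP-C) = (39937.8, 35350, 39363).
So ∂z/∂x = −n_x/n_z = −1.01460 and ∂z/∂y = −n_y/n_z = −0.89805.
Intercept c from TP-A: 165.1 + 406.86 + 571.16 = 1143.12.
At (748, -1): z_contact = −758.92 + 0.90 + 1143.12 = 385.09 m.
Depth below ground = 687.5 − 385.09 = 302.4 m.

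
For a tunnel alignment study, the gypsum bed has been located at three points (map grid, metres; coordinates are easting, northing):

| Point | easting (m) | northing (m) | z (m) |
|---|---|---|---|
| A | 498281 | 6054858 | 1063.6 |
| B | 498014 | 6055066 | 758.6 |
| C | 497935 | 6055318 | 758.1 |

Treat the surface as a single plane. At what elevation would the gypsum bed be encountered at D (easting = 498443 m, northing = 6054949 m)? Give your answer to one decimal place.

Two edge vectors: A→B = (-267, 208, -305), A→C = (-346, 460, -305.5).
Normal n = (A→B) × (A→C) = (76756, 23961.5, -50852).
So ∂z/∂easting = −n_x/n_z = 1.509399827 and ∂z/∂northing = −n_y/n_z = 0.471200739.
Intercept c from A: 1063.6 − 752105.26 − 2853053.57 = −3604095.22.
At (498443, 6054949): z = 752349.8 + 2853096.4 − 3604095.22 = 1351.0 m.

1351.0 m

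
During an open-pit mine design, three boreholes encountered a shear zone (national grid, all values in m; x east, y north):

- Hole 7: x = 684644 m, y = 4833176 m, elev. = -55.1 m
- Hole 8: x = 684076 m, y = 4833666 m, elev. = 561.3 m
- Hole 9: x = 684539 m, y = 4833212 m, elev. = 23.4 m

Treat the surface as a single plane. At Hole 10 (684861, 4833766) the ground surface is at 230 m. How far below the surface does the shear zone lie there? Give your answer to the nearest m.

Let the plane be z = a·x + b·y + c.
Hole 8−Hole 7: −568a + 490b = 616.4;  Hole 9−Hole 7: −105a + 36b = 78.5.
Solving gives a = −0.52495323, b = 0.64944197.
Then c = -55.1 − a·684644 − b·4833176 = −2779516.37.
At (684861, 4833766): z_contact = −359520.0 + 3139250.5 − 2779516.37 = 214.2 m.
Depth below ground = 230 − 214.2 = 16 m.

16 m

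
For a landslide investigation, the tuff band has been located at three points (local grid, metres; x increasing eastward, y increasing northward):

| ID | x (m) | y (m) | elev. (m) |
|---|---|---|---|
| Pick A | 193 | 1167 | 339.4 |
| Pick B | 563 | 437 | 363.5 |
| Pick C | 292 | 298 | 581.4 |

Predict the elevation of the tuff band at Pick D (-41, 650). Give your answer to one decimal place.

Two edge vectors: Pick A→Pick B = (370, -730, 24.1), Pick A→Pick C = (99, -869, 242).
Normal n = (Pick A→Pick B) × (Pick A→Pick C) = (-155717.1, -87154.1, -249260).
So ∂z/∂x = −n_x/n_z = −0.624718 and ∂z/∂y = −n_y/n_z = −0.349651.
Intercept c from Pick A: 339.4 + 120.57 + 408.04 = 868.01.
At (-41, 650): z = 25.6 − 227.3 + 868.01 = 666.4 m.

666.4 m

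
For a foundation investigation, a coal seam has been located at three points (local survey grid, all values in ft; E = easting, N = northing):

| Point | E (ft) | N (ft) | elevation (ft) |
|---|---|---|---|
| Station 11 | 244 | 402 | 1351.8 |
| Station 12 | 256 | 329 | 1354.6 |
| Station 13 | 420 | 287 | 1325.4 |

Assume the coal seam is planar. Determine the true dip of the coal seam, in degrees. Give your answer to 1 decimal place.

Let the plane be z = a·E + b·N + c.
Station 12−Station 11: 12a − 73b = 2.8;  Station 13−Station 11: 176a − 115b = −26.4.
Solving gives a = −0.19613, b = −0.07060.
Gradient magnitude |∇z| = √(a² + b²) = √(0.03847 + 0.00498) = 0.20845.
True dip = arctan(0.20845) = 11.8°, dipping toward ENE (azimuth ≈ 070°).

11.8°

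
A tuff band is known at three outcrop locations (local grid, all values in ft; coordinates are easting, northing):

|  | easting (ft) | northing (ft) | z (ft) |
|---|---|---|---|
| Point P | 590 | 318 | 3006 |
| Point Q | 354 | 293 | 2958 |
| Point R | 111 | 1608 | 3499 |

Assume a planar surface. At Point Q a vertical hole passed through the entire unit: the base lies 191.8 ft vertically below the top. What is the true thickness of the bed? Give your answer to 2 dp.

Two edge vectors: Point P→Point Q = (-236, -25, -48), Point P→Point R = (-479, 1290, 493).
Normal n = (Point P→Point Q) × (Point P→Point R) = (49595, 139340, -316415).
So ∂z/∂easting = −n_x/n_z = 0.15674 and ∂z/∂northing = −n_y/n_z = 0.44037.
|∇z| = √(a²+b²) = 0.46743, so dip δ = arctan(0.46743) = 25.05°.
True thickness = vertical thickness × cos δ = 191.8 × cos 25.05° = 173.75 ft.

173.75 ft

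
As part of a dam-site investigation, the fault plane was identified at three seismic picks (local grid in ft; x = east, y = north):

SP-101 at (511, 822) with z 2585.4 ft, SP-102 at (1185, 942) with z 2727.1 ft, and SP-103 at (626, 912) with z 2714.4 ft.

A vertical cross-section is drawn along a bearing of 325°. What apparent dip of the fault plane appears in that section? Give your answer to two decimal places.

Two edge vectors: SP-101→SP-102 = (674, 120, 141.7), SP-101→SP-103 = (115, 90, 129).
Normal n = (SP-101→SP-102) × (SP-101→SP-103) = (2727, -70650.5, 46860).
So ∂z/∂x = −n_x/n_z = −0.05819 and ∂z/∂y = −n_y/n_z = 1.50769.
Unit vector along 325° is (sin 325°, cos 325°) = (-0.5736, 0.8192).
Slope in that direction = a·(-0.5736) + b·(0.8192) = 1.26841.
Apparent dip = arctan|1.26841| = 51.75° (true dip is 56.5°, so apparent ≤ true as expected).

51.75°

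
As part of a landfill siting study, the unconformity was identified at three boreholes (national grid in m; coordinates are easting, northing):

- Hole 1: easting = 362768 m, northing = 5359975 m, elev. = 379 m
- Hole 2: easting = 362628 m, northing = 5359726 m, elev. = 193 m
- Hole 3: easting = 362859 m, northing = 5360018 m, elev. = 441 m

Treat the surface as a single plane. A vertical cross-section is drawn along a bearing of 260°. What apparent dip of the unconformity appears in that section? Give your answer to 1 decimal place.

Let the plane be z = a·easting + b·northing + c.
Hole 2−Hole 1: −140a − 249b = −186;  Hole 3−Hole 1: 91a + 43b = 62.
Solving gives a = 0.44714, b = 0.49558.
Unit vector along 260° is (sin 260°, cos 260°) = (-0.9848, -0.1736).
Slope in that direction = a·(-0.9848) + b·(-0.1736) = −0.52641.
Apparent dip = arctan|0.52641| = 27.8° (true dip is 33.7°, so apparent ≤ true as expected).

27.8°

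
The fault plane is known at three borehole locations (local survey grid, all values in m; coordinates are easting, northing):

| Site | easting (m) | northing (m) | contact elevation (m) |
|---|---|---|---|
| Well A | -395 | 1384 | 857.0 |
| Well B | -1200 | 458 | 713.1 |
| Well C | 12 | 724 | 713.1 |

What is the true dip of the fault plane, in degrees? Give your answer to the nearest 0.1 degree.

Two edge vectors: Well A→Well B = (-805, -926, -143.9), Well A→Well C = (407, -660, -143.9).
Normal n = (Well A→Well B) × (Well A→Well C) = (38277.4, -174406.8, 908182).
So ∂z/∂easting = −n_x/n_z = −0.04215 and ∂z/∂northing = −n_y/n_z = 0.19204.
Gradient magnitude |∇z| = √(a² + b²) = √(0.00178 + 0.03688) = 0.19661.
True dip = arctan(0.19661) = 11.1°, dipping toward SSE (azimuth ≈ 168°).

11.1°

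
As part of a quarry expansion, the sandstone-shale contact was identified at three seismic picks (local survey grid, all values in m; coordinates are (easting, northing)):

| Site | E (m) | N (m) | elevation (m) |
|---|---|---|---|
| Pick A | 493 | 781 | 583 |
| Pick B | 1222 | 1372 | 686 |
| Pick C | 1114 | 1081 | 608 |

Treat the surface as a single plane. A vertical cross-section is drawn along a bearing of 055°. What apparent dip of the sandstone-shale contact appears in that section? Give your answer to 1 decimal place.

5.0°

Two edge vectors: Pick A→Pick B = (729, 591, 103), Pick A→Pick C = (621, 300, 25).
Normal n = (Pick A→Pick B) × (Pick A→Pick C) = (-16125, 45738, -148311).
So ∂z/∂E = −n_x/n_z = −0.10872 and ∂z/∂N = −n_y/n_z = 0.30839.
Unit vector along 055° is (sin 55°, cos 55°) = (0.8192, 0.5736).
Slope in that direction = a·(0.8192) + b·(0.5736) = 0.08782.
Apparent dip = arctan|0.08782| = 5.0° (true dip is 18.1°, so apparent ≤ true as expected).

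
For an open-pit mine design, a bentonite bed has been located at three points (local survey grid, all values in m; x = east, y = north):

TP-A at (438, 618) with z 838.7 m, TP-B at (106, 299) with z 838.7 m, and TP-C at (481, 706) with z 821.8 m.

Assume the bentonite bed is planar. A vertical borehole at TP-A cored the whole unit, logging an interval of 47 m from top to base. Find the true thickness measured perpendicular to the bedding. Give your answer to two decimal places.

Let the plane be z = a·x + b·y + c.
TP-B−TP-A: −332a − 319b = 0;  TP-C−TP-A: 43a + 88b = −16.9.
Solving gives a = 0.34784, b = −0.36201.
|∇z| = √(a²+b²) = 0.50204, so dip δ = arctan(0.50204) = 26.66°.
True thickness = vertical thickness × cos δ = 47 × cos 26.66° = 42.00 m.

42.00 m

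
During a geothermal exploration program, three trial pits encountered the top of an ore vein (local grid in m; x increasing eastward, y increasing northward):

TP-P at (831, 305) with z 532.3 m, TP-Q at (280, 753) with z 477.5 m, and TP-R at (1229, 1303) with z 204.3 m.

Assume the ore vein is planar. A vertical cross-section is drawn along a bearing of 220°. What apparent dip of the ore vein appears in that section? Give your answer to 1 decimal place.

Let the plane be z = a·x + b·y + c.
TP-Q−TP-P: −551a + 448b = −54.8;  TP-R−TP-P: 398a + 998b = −328.
Solving gives a = −0.12669, b = −0.27813.
Unit vector along 220° is (sin 220°, cos 220°) = (-0.6428, -0.7660).
Slope in that direction = a·(-0.6428) + b·(-0.7660) = 0.29450.
Apparent dip = arctan|0.29450| = 16.4° (true dip is 17.0°, so apparent ≤ true as expected).

16.4°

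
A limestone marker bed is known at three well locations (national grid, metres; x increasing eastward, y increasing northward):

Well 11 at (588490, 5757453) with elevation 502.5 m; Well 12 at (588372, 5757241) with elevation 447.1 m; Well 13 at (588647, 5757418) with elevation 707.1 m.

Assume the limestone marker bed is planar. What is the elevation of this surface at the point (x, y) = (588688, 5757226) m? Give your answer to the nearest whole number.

Let the plane be z = a·x + b·y + c.
Well 12−Well 11: −118a − 212b = −55.4;  Well 13−Well 11: 157a − 35b = 204.6.
Solving gives a = 1.21115625, b = −0.41281339.
Then c = 502.5 − a·588490 − b·5757453 = 1664502.82.
At (588688, 5757226): z = 712993.2 − 2376660.0 + 1664502.82 = 836.0 m.

836 m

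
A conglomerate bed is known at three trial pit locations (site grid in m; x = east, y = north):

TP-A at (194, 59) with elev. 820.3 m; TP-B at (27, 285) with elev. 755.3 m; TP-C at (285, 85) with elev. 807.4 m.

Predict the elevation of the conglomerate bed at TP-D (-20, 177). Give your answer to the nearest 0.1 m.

Two edge vectors: TP-A→TP-B = (-167, 226, -65), TP-A→TP-C = (91, 26, -12.9).
Normal n = (TP-A→TP-B) × (TP-A→TP-C) = (-1225.4, -8069.3, -24908).
So ∂z/∂x = −n_x/n_z = −0.04920 and ∂z/∂y = −n_y/n_z = −0.32396.
Intercept c from TP-A: 820.3 + 9.54 + 19.11 = 848.96.
At (-20, 177): z = 1.0 − 57.3 + 848.96 = 792.6 m.

792.6 m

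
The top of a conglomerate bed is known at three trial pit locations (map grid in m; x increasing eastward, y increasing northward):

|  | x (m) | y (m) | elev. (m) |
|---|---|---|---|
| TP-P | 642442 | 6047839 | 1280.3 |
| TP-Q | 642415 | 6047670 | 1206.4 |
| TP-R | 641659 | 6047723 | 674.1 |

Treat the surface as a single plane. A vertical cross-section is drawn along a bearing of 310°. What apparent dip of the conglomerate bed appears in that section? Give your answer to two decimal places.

Two edge vectors: TP-P→TP-Q = (-27, -169, -73.9), TP-P→TP-R = (-783, -116, -606.2).
Normal n = (TP-P→TP-Q) × (TP-P→TP-R) = (93875.4, 41496.3, -129195).
So ∂z/∂x = −n_x/n_z = 0.72662 and ∂z/∂y = −n_y/n_z = 0.32119.
Unit vector along 310° is (sin 310°, cos 310°) = (-0.7660, 0.6428).
Slope in that direction = a·(-0.7660) + b·(0.6428) = −0.35016.
Apparent dip = arctan|0.35016| = 19.30° (true dip is 38.5°, so apparent ≤ true as expected).

19.30°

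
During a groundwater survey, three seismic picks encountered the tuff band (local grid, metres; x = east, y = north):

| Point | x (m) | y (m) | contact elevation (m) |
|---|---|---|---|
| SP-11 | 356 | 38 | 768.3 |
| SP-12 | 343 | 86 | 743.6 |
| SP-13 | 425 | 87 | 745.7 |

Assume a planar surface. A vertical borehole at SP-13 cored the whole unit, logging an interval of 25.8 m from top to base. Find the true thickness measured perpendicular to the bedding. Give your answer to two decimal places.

23.01 m

Two edge vectors: SP-11→SP-12 = (-13, 48, -24.7), SP-11→SP-13 = (69, 49, -22.6).
Normal n = (SP-11→SP-12) × (SP-11→SP-13) = (125.5, -1998.1, -3949).
So ∂z/∂x = −n_x/n_z = 0.03178 and ∂z/∂y = −n_y/n_z = −0.50598.
|∇z| = √(a²+b²) = 0.50697, so dip δ = arctan(0.50697) = 26.88°.
True thickness = vertical thickness × cos δ = 25.8 × cos 26.88° = 23.01 m.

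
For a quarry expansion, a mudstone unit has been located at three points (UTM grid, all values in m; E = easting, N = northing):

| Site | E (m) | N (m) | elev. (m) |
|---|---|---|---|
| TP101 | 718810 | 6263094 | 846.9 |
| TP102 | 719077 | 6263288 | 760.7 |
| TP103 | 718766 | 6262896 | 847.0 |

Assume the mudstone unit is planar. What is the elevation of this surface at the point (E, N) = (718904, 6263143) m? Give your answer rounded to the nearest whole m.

815 m

Let the plane be z = a·E + b·N + c.
TP102−TP101: 267a + 194b = −86.2;  TP103−TP101: −44a − 198b = 0.1.
Solving gives a = −0.38457478, b = 0.08495601.
Then c = 846.9 − a·718810 − b·6263094 = −254804.39.
At (718904, 6263143): z = −276472.3 + 532091.7 − 254804.39 = 814.9 m.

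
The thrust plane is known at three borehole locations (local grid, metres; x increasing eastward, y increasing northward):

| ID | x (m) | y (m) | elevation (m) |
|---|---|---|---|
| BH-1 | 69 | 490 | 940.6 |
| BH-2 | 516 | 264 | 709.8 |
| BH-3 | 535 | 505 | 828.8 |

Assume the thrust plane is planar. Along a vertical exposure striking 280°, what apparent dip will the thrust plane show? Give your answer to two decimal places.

18.87°

Two edge vectors: BH-1→BH-2 = (447, -226, -230.8), BH-1→BH-3 = (466, 15, -111.8).
Normal n = (BH-1→BH-2) × (BH-1→BH-3) = (28728.8, -57578.2, 112021).
So ∂z/∂x = −n_x/n_z = −0.25646 and ∂z/∂y = −n_y/n_z = 0.51399.
Unit vector along 280° is (sin 280°, cos 280°) = (-0.9848, 0.1736).
Slope in that direction = a·(-0.9848) + b·(0.1736) = 0.34182.
Apparent dip = arctan|0.34182| = 18.87° (true dip is 29.9°, so apparent ≤ true as expected).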